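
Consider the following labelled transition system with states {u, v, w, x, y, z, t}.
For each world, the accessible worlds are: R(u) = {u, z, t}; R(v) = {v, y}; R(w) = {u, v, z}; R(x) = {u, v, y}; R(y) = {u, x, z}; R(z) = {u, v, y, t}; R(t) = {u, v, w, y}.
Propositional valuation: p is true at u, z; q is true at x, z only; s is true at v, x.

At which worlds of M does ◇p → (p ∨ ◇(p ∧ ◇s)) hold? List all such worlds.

u, v, w, y, z

Recall that ◇ψ holds at a world iff ψ holds at some accessible world.
Let φ = ◇p → (p ∨ ◇(p ∧ ◇s)). Evaluate φ at each world:
  u (successors {u, z, t}): φ is true.
  v (successors {v, y}): φ is true.
  w (successors {u, v, z}): φ is true.
  x (successors {u, v, y}): φ is false.
  y (successors {u, x, z}): φ is true.
  z (successors {u, v, y, t}): φ is true.
  t (successors {u, v, w, y}): φ is false.
For instance, at t:
  At t: ◇p is true, p ∨ ◇(p ∧ ◇s) is false, so ◇p → (p ∨ ◇(p ∧ ◇s)) is false.
    At t: ◇p requires p at some successor in {u, v, w, y}.
      p holds at u, so ◇p is true at t.
    At t: p is false, ◇(p ∧ ◇s) is false, so p ∨ ◇(p ∧ ◇s) is false.
      At t: ◇(p ∧ ◇s) requires p ∧ ◇s at some successor in {u, v, w, y}.
        At u: p ∧ ◇s is false.
        At v: p ∧ ◇s is false.
        At w: p ∧ ◇s is false.
        At y: p ∧ ◇s is false.
      So ◇(p ∧ ◇s) is false at t.
Satisfying worlds: {u, v, w, y, z}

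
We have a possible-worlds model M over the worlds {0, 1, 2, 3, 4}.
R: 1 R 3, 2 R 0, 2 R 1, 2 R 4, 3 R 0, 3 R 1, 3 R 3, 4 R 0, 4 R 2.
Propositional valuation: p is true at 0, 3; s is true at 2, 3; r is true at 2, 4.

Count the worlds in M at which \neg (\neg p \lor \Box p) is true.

1

Let φ = \neg (\neg p \lor \Box p). Evaluate φ at each world:
  0 (successors ∅): φ is false.
  1 (successors {3}): φ is false.
  2 (successors {0, 1, 4}): φ is false.
  3 (successors {0, 1, 3}): φ is true.
  4 (successors {0, 2}): φ is false.
For instance, at 3:
  At 3: \neg p \lor \Box p is false, so \neg (\neg p \lor \Box p) is true.
    At 3: \neg p is false, \Box p is false, so \neg p \lor \Box p is false.
      At 3: \Box p requires p at every successor {0, 1, 3}.
        p fails at 1, so \Box p is false at 3.
Satisfying worlds: {3}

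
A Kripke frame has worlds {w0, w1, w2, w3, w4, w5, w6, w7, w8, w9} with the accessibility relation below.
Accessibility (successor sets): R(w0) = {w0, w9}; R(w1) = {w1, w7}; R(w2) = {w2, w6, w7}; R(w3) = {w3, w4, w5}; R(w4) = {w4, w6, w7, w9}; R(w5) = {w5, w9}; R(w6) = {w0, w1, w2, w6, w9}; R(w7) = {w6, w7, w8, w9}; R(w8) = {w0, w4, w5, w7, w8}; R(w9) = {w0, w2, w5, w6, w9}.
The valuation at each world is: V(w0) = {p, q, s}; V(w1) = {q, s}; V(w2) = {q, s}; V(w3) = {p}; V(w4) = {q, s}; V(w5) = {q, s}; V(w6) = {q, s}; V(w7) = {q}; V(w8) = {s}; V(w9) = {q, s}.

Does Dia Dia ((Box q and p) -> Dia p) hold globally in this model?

Yes

Let φ = Dia Dia ((Box q and p) -> Dia p). Evaluate φ at each world:
  w0 (successors {w0, w9}): φ is true.
  w1 (successors {w1, w7}): φ is true.
  w2 (successors {w2, w6, w7}): φ is true.
  w3 (successors {w3, w4, w5}): φ is true.
  w4 (successors {w4, w6, w7, w9}): φ is true.
  w5 (successors {w5, w9}): φ is true.
  w6 (successors {w0, w1, w2, w6, w9}): φ is true.
  w7 (successors {w6, w7, w8, w9}): φ is true.
  w8 (successors {w0, w4, w5, w7, w8}): φ is true.
  w9 (successors {w0, w2, w5, w6, w9}): φ is true.
For instance, at w4:
  At w4: Dia Dia ((Box q and p) -> Dia p) requires Dia ((Box q and p) -> Dia p) at some successor in {w4, w6, w7, w9}.
    Dia ((Box q and p) -> Dia p) holds at w4, so Dia Dia ((Box q and p) -> Dia p) is true at w4.
      At w4: Dia ((Box q and p) -> Dia p) requires (Box q and p) -> Dia p at some successor in {w4, w6, w7, w9}.
        (Box q and p) -> Dia p holds at w4, so Dia ((Box q and p) -> Dia p) is true at w4.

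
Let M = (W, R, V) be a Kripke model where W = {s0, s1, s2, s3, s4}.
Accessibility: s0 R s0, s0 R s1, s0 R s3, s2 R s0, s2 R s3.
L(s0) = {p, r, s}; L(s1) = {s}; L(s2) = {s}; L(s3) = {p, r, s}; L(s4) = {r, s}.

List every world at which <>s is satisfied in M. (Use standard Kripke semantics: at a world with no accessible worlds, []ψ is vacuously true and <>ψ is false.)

s0, s2

Let φ = <>s. Evaluate φ at each world:
  s0 (successors {s0, s1, s3}): φ is true.
  s1 (successors ∅): φ is false.
  s2 (successors {s0, s3}): φ is true.
  s3 (successors ∅): φ is false.
  s4 (successors ∅): φ is false.
For instance, at s0:
  At s0: <>s requires s at some successor in {s0, s1, s3}.
    s holds at s0, so <>s is true at s0.
Satisfying worlds: {s0, s2}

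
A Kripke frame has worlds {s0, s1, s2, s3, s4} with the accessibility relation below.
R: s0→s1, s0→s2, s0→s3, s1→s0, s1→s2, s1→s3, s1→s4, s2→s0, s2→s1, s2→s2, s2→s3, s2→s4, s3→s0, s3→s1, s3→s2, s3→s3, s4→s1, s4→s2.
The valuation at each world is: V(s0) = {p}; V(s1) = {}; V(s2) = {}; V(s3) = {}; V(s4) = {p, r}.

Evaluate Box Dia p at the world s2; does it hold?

Recall that Box ψ holds at a world iff ψ holds at every accessible world, and Dia ψ holds iff ψ holds at some accessible world.
At s2: Box Dia p requires Dia p at every successor {s0, s1, s2, s3, s4}.
  Dia p fails at s0, so Box Dia p is false at s2.
    At s0: Dia p requires p at some successor in {s1, s2, s3}.
      At s1: p is false.
      At s2: p is false.
      At s3: p is false.
    So Dia p is false at s0.

No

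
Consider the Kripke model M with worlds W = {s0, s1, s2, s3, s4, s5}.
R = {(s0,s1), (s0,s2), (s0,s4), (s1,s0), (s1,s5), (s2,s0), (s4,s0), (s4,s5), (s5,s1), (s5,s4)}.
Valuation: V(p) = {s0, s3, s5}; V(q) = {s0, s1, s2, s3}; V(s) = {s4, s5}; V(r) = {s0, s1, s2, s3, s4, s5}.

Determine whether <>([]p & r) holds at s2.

Recall that []ψ holds at a world iff ψ holds at every accessible world, and <>ψ holds iff ψ holds at some accessible world.
At s2: <>([]p & r) requires []p & r at some successor in {s0}.
  At s0: []p & r is false.
So <>([]p & r) is false at s2.

No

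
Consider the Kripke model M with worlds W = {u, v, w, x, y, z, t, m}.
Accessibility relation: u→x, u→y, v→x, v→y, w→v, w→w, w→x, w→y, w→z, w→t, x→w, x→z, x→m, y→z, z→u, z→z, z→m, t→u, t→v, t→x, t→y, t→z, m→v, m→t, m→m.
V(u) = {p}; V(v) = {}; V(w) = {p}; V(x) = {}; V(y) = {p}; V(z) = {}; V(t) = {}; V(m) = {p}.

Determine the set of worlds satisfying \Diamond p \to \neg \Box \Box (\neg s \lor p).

y

Let φ = \Diamond p \to \neg \Box \Box (\neg s \lor p). Evaluate φ at each world:
  u (successors {x, y}): φ is false.
  v (successors {x, y}): φ is false.
  w (successors {v, w, x, y, z, t}): φ is false.
  x (successors {w, z, m}): φ is false.
  y (successors {z}): φ is true.
  z (successors {u, z, m}): φ is false.
  t (successors {u, v, x, y, z}): φ is false.
  m (successors {v, t, m}): φ is false.
For instance, at v:
  At v: \Diamond p is true, \neg \Box \Box (\neg s \lor p) is false, so \Diamond p \to \neg \Box \Box (\neg s \lor p) is false.
    At v: \Diamond p requires p at some successor in {x, y}.
      p holds at y, so \Diamond p is true at v.
    At v: \Box \Box (\neg s \lor p) is true, so \neg \Box \Box (\neg s \lor p) is false.
      At v: \Box \Box (\neg s \lor p) requires \Box (\neg s \lor p) at every successor {x, y}.
        At x: \Box (\neg s \lor p) is true.
        At y: \Box (\neg s \lor p) is true.
      So \Box \Box (\neg s \lor p) is true at v.
Satisfying worlds: {y}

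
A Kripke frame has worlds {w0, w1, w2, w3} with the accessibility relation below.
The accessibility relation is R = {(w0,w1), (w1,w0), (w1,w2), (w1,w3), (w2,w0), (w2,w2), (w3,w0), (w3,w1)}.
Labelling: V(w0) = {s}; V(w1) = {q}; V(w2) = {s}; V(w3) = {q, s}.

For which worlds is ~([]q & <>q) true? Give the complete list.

w1, w2, w3

Recall that []ψ holds at a world iff ψ holds at every accessible world, and <>ψ holds iff ψ holds at some accessible world.
Let φ = ~([]q & <>q). Evaluate φ at each world:
  w0 (successors {w1}): φ is false.
  w1 (successors {w0, w2, w3}): φ is true.
  w2 (successors {w0, w2}): φ is true.
  w3 (successors {w0, w1}): φ is true.
For instance, at w3:
  At w3: []q & <>q is false, so ~([]q & <>q) is true.
    At w3: []q is false, <>q is true, so []q & <>q is false.
      At w3: []q requires q at every successor {w0, w1}.
        q fails at w0, so []q is false at w3.
      At w3: <>q requires q at some successor in {w0, w1}.
        q holds at w1, so <>q is true at w3.
Satisfying worlds: {w1, w2, w3}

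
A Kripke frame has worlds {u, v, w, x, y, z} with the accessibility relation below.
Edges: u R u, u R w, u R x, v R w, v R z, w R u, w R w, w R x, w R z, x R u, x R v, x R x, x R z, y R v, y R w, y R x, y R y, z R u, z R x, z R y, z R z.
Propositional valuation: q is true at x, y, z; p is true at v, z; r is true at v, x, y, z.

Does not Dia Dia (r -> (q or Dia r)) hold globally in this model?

No

Let φ = not Dia Dia (r -> (q or Dia r)). Evaluate φ at each world:
  u (successors {u, w, x}): φ is false.
  v (successors {w, z}): φ is false.
  w (successors {u, w, x, z}): φ is false.
  x (successors {u, v, x, z}): φ is false.
  y (successors {v, w, x, y}): φ is false.
  z (successors {u, x, y, z}): φ is false.
Detail at u (counterexample):
  At u: Dia Dia (r -> (q or Dia r)) is true, so not Dia Dia (r -> (q or Dia r)) is false.
    At u: Dia Dia (r -> (q or Dia r)) requires Dia (r -> (q or Dia r)) at some successor in {u, w, x}.
      Dia (r -> (q or Dia r)) holds at u, so Dia Dia (r -> (q or Dia r)) is true at u.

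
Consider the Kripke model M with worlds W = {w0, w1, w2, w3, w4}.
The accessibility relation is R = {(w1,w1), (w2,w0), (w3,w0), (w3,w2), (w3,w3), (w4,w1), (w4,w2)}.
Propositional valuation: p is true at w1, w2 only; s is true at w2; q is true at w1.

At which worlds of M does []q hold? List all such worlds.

Let φ = []q. Evaluate φ at each world:
  w0 (successors ∅): φ is true.
  w1 (successors {w1}): φ is true.
  w2 (successors {w0}): φ is false.
  w3 (successors {w0, w2, w3}): φ is false.
  w4 (successors {w1, w2}): φ is false.
For instance, at w1:
  At w1: []q requires q at every successor {w1}.
    At w1: q is true.
  So []q is true at w1.
Satisfying worlds: {w0, w1}

w0, w1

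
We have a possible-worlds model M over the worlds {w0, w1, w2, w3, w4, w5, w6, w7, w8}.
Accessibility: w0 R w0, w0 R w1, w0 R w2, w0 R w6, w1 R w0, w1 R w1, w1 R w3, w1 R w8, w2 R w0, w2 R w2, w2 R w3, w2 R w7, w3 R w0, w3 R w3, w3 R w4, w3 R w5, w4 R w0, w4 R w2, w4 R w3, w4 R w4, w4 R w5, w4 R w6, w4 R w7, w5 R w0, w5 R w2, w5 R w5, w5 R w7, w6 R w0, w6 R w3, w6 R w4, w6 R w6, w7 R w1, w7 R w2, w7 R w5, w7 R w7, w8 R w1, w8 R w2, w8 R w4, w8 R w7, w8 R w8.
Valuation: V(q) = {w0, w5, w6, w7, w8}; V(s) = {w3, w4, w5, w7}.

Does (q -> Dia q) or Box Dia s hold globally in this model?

Yes

Let φ = (q -> Dia q) or Box Dia s. Evaluate φ at each world:
  w0 (successors {w0, w1, w2, w6}): φ is true.
  w1 (successors {w0, w1, w3, w8}): φ is true.
  w2 (successors {w0, w2, w3, w7}): φ is true.
  w3 (successors {w0, w3, w4, w5}): φ is true.
  w4 (successors {w0, w2, w3, w4, w5, w6, w7}): φ is true.
  w5 (successors {w0, w2, w5, w7}): φ is true.
  w6 (successors {w0, w3, w4, w6}): φ is true.
  w7 (successors {w1, w2, w5, w7}): φ is true.
  w8 (successors {w1, w2, w4, w7, w8}): φ is true.
For instance, at w1:
  At w1: q -> Dia q is true, Box Dia s is false, so (q -> Dia q) or Box Dia s is true.
    At w1: q is false, Dia q is true, so q -> Dia q is true.
      At w1: Dia q requires q at some successor in {w0, w1, w3, w8}.
        q holds at w0, so Dia q is true at w1.
    At w1: Box Dia s requires Dia s at every successor {w0, w1, w3, w8}.
      Dia s fails at w0, so Box Dia s is false at w1.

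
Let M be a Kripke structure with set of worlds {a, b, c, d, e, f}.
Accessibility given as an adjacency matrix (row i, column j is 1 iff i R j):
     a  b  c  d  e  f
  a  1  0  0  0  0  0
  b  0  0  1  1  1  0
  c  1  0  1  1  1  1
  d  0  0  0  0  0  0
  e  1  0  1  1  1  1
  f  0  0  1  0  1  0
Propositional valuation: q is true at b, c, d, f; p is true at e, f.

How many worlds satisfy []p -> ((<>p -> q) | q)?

Let φ = []p -> ((<>p -> q) | q). Evaluate φ at each world:
  a (successors {a}): φ is true.
  b (successors {c, d, e}): φ is true.
  c (successors {a, c, d, e, f}): φ is true.
  d (successors ∅): φ is true.
  e (successors {a, c, d, e, f}): φ is true.
  f (successors {c, e}): φ is true.
For instance, at c:
  At c: []p is false, (<>p -> q) | q is true, so []p -> ((<>p -> q) | q) is true.
    At c: []p requires p at every successor {a, c, d, e, f}.
      p fails at a, so []p is false at c.
    At c: <>p -> q is true, q is true, so (<>p -> q) | q is true.
      At c: <>p is true, q is true, so <>p -> q is true.
Satisfying worlds: {a, b, c, d, e, f}

6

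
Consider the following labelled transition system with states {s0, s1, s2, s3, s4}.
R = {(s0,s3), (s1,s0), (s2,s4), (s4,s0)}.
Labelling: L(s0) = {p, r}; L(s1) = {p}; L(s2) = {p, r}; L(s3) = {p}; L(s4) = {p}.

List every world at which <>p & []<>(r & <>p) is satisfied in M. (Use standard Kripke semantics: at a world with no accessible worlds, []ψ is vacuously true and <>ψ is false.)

s2

Let φ = <>p & []<>(r & <>p). Evaluate φ at each world:
  s0 (successors {s3}): φ is false.
  s1 (successors {s0}): φ is false.
  s2 (successors {s4}): φ is true.
  s3 (successors ∅): φ is false.
  s4 (successors {s0}): φ is false.
For instance, at s4:
  At s4: <>p is true, []<>(r & <>p) is false, so <>p & []<>(r & <>p) is false.
    At s4: <>p requires p at some successor in {s0}.
      p holds at s0, so <>p is true at s4.
    At s4: []<>(r & <>p) requires <>(r & <>p) at every successor {s0}.
      <>(r & <>p) fails at s0, so []<>(r & <>p) is false at s4.
Satisfying worlds: {s2}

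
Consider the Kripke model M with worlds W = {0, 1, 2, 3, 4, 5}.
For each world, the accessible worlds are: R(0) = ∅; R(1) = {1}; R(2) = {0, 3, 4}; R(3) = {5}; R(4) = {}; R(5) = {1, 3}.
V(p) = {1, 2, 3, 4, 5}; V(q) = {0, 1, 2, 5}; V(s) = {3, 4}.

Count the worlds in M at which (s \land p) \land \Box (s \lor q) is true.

2

Let φ = (s \land p) \land \Box (s \lor q). Evaluate φ at each world:
  0 (successors ∅): φ is false.
  1 (successors {1}): φ is false.
  2 (successors {0, 3, 4}): φ is false.
  3 (successors {5}): φ is true.
  4 (successors ∅): φ is true.
  5 (successors {1, 3}): φ is false.
For instance, at 5:
  At 5: s \land p is false, \Box (s \lor q) is true, so (s \land p) \land \Box (s \lor q) is false.
    At 5: \Box (s \lor q) requires s \lor q at every successor {1, 3}.
      At 1: s \lor q is true.
      At 3: s \lor q is true.
    So \Box (s \lor q) is true at 5.
Satisfying worlds: {3, 4}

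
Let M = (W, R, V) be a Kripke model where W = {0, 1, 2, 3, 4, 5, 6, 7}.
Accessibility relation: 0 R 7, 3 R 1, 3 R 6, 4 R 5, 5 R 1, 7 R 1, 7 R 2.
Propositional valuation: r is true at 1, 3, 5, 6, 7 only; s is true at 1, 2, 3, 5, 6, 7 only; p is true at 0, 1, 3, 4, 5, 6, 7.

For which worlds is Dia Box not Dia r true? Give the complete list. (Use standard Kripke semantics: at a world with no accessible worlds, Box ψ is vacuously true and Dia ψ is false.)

0, 3, 4, 5, 7

Let φ = Dia Box not Dia r. Evaluate φ at each world:
  0 (successors {7}): φ is true.
  1 (successors ∅): φ is false.
  2 (successors ∅): φ is false.
  3 (successors {1, 6}): φ is true.
  4 (successors {5}): φ is true.
  5 (successors {1}): φ is true.
  6 (successors ∅): φ is false.
  7 (successors {1, 2}): φ is true.
For instance, at 7:
  At 7: Dia Box not Dia r requires Box not Dia r at some successor in {1, 2}.
    Box not Dia r holds at 1, so Dia Box not Dia r is true at 7.
      At 1: no accessible worlds, so Box not Dia r holds vacuously.
Satisfying worlds: {0, 3, 4, 5, 7}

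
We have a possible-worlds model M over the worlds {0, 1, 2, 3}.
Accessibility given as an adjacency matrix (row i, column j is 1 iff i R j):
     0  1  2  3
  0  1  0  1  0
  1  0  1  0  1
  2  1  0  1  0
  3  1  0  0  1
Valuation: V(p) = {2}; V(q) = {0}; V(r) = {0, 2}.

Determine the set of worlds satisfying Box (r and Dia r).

0, 2

Let φ = Box (r and Dia r). Evaluate φ at each world:
  0 (successors {0, 2}): φ is true.
  1 (successors {1, 3}): φ is false.
  2 (successors {0, 2}): φ is true.
  3 (successors {0, 3}): φ is false.
For instance, at 0:
  At 0: Box (r and Dia r) requires r and Dia r at every successor {0, 2}.
      At 0: r is true, Dia r is true, so r and Dia r is true.
      At 2: r is true, Dia r is true, so r and Dia r is true.
  So Box (r and Dia r) is true at 0.
Satisfying worlds: {0, 2}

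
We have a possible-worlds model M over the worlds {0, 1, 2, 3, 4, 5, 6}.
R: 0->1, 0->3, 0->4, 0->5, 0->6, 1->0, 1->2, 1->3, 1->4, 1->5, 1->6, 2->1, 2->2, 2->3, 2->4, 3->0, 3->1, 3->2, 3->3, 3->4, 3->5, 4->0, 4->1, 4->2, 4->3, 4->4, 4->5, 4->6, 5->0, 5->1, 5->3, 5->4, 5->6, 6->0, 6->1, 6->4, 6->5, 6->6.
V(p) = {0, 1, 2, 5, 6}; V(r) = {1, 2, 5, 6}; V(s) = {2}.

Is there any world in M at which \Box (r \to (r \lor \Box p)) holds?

Recall that \Box ψ holds at a world iff ψ holds at every accessible world, and \Diamond ψ holds iff ψ holds at some accessible world.
Let φ = \Box (r \to (r \lor \Box p)). Evaluate φ at each world:
  0 (successors {1, 3, 4, 5, 6}): φ is true.
  1 (successors {0, 2, 3, 4, 5, 6}): φ is true.
  2 (successors {1, 2, 3, 4}): φ is true.
  3 (successors {0, 1, 2, 3, 4, 5}): φ is true.
  4 (successors {0, 1, 2, 3, 4, 5, 6}): φ is true.
  5 (successors {0, 1, 3, 4, 6}): φ is true.
  6 (successors {0, 1, 4, 5, 6}): φ is true.
Detail at 0 (witness):
  At 0: \Box (r \to (r \lor \Box p)) requires r \to (r \lor \Box p) at every successor {1, 3, 4, 5, 6}.
    At 1: r \to (r \lor \Box p) is true.
    At 3: r \to (r \lor \Box p) is true.
    At 4: r \to (r \lor \Box p) is true.
    At 5: r \to (r \lor \Box p) is true.
    At 6: r \to (r \lor \Box p) is true.
  So \Box (r \to (r \lor \Box p)) is true at 0.

Yes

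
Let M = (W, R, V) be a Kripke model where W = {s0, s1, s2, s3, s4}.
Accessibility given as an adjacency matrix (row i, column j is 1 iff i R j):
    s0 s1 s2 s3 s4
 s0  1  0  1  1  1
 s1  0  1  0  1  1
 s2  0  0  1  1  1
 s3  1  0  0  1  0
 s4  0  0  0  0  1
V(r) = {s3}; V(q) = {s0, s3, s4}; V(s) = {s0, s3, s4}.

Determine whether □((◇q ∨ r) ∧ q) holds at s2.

No

At s2: □((◇q ∨ r) ∧ q) requires (◇q ∨ r) ∧ q at every successor {s2, s3, s4}.
  (◇q ∨ r) ∧ q fails at s2, so □((◇q ∨ r) ∧ q) is false at s2.
    At s2: ◇q ∨ r is true, q is false, so (◇q ∨ r) ∧ q is false.
      At s2: ◇q is true, r is false, so ◇q ∨ r is true.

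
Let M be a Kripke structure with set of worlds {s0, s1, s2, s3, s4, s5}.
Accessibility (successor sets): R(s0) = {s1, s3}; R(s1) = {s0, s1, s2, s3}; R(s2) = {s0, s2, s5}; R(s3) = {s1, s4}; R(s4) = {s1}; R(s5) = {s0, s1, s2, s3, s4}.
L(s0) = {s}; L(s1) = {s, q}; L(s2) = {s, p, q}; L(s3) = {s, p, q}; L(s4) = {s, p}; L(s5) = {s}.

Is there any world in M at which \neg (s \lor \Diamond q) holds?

Recall that \Diamond ψ holds at a world iff ψ holds at some accessible world.
Let φ = \neg (s \lor \Diamond q). Evaluate φ at each world:
  s0 (successors {s1, s3}): φ is false.
  s1 (successors {s0, s1, s2, s3}): φ is false.
  s2 (successors {s0, s2, s5}): φ is false.
  s3 (successors {s1, s4}): φ is false.
  s4 (successors {s1}): φ is false.
  s5 (successors {s0, s1, s2, s3, s4}): φ is false.
For instance, at s5:
  At s5: s \lor \Diamond q is true, so \neg (s \lor \Diamond q) is false.
    At s5: s is true, \Diamond q is true, so s \lor \Diamond q is true.
      At s5: \Diamond q requires q at some successor in {s0, s1, s2, s3, s4}.
        q holds at s1, so \Diamond q is true at s5.

No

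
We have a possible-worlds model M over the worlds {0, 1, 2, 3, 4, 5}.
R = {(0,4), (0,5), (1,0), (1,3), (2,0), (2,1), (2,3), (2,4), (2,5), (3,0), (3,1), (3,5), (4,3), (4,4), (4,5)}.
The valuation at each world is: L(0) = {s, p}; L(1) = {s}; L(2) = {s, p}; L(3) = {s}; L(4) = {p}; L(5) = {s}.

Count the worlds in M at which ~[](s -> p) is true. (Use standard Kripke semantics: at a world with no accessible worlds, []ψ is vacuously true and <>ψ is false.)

Recall that []ψ holds at a world iff ψ holds at every accessible world, and <>ψ holds iff ψ holds at some accessible world.
Let φ = ~[](s -> p). Evaluate φ at each world:
  0 (successors {4, 5}): φ is true.
  1 (successors {0, 3}): φ is true.
  2 (successors {0, 1, 3, 4, 5}): φ is true.
  3 (successors {0, 1, 5}): φ is true.
  4 (successors {3, 4, 5}): φ is true.
  5 (successors ∅): φ is false.
For instance, at 4:
  At 4: [](s -> p) is false, so ~[](s -> p) is true.
    At 4: [](s -> p) requires s -> p at every successor {3, 4, 5}.
      s -> p fails at 3, so [](s -> p) is false at 4.
Satisfying worlds: {0, 1, 2, 3, 4}

5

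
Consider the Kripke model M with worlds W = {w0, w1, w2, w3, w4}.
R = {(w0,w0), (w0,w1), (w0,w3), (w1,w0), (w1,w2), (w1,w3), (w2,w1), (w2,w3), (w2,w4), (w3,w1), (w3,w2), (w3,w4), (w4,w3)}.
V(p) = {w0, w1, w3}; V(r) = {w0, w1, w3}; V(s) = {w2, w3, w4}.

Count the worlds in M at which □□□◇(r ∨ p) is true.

Let φ = □□□◇(r ∨ p). Evaluate φ at each world:
  w0 (successors {w0, w1, w3}): φ is true.
  w1 (successors {w0, w2, w3}): φ is true.
  w2 (successors {w1, w3, w4}): φ is true.
  w3 (successors {w1, w2, w4}): φ is true.
  w4 (successors {w3}): φ is true.
For instance, at w4:
  At w4: □□□◇(r ∨ p) requires □□◇(r ∨ p) at every successor {w3}.
      At w3: □□◇(r ∨ p) requires □◇(r ∨ p) at every successor {w1, w2, w4}.
        At w1: □◇(r ∨ p) is true.
        At w2: □◇(r ∨ p) is true.
        At w4: □◇(r ∨ p) is true.
      So □□◇(r ∨ p) is true at w3.
  So □□□◇(r ∨ p) is true at w4.
Satisfying worlds: {w0, w1, w2, w3, w4}

5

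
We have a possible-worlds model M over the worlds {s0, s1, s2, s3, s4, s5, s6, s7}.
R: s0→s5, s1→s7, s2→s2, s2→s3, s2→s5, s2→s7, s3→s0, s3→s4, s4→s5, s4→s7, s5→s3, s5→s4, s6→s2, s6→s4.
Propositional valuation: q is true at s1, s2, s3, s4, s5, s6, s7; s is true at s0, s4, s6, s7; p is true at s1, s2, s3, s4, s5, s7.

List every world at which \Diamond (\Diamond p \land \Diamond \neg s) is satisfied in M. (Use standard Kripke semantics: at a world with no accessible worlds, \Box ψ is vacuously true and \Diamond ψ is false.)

s0, s2, s3, s4, s5, s6

Let φ = \Diamond (\Diamond p \land \Diamond \neg s). Evaluate φ at each world:
  s0 (successors {s5}): φ is true.
  s1 (successors {s7}): φ is false.
  s2 (successors {s2, s3, s5, s7}): φ is true.
  s3 (successors {s0, s4}): φ is true.
  s4 (successors {s5, s7}): φ is true.
  s5 (successors {s3, s4}): φ is true.
  s6 (successors {s2, s4}): φ is true.
  s7 (successors ∅): φ is false.
For instance, at s0:
  At s0: \Diamond (\Diamond p \land \Diamond \neg s) requires \Diamond p \land \Diamond \neg s at some successor in {s5}.
    \Diamond p \land \Diamond \neg s holds at s5, so \Diamond (\Diamond p \land \Diamond \neg s) is true at s0.
      At s5: \Diamond p is true, \Diamond \neg s is true, so \Diamond p \land \Diamond \neg s is true.
Satisfying worlds: {s0, s2, s3, s4, s5, s6}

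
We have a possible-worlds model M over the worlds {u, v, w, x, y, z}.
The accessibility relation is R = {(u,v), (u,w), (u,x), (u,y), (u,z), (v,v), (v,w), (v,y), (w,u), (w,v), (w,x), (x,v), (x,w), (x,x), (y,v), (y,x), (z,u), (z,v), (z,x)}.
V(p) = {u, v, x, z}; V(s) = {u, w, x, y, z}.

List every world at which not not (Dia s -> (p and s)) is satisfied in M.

u, x, z

Let φ = not not (Dia s -> (p and s)). Evaluate φ at each world:
  u (successors {v, w, x, y, z}): φ is true.
  v (successors {v, w, y}): φ is false.
  w (successors {u, v, x}): φ is false.
  x (successors {v, w, x}): φ is true.
  y (successors {v, x}): φ is false.
  z (successors {u, v, x}): φ is true.
For instance, at v:
  At v: not (Dia s -> (p and s)) is true, so not not (Dia s -> (p and s)) is false.
    At v: Dia s -> (p and s) is false, so not (Dia s -> (p and s)) is true.
      At v: Dia s is true, p and s is false, so Dia s -> (p and s) is false.
Satisfying worlds: {u, x, z}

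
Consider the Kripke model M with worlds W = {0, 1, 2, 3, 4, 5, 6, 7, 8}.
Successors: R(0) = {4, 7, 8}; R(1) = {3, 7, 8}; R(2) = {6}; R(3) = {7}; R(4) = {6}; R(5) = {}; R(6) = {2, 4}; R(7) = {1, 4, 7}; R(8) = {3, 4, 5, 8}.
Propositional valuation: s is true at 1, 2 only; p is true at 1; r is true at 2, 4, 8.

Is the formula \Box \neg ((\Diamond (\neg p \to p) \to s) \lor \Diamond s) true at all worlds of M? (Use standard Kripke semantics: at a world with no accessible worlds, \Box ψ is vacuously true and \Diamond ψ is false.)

No

Let φ = \Box \neg ((\Diamond (\neg p \to p) \to s) \lor \Diamond s). Evaluate φ at each world:
  0 (successors {4, 7, 8}): φ is false.
  1 (successors {3, 7, 8}): φ is false.
  2 (successors {6}): φ is false.
  3 (successors {7}): φ is false.
  4 (successors {6}): φ is false.
  5 (successors ∅): φ is true.
  6 (successors {2, 4}): φ is false.
  7 (successors {1, 4, 7}): φ is false.
  8 (successors {3, 4, 5, 8}): φ is false.
Detail at 0 (counterexample):
  At 0: \Box \neg ((\Diamond (\neg p \to p) \to s) \lor \Diamond s) requires \neg ((\Diamond (\neg p \to p) \to s) \lor \Diamond s) at every successor {4, 7, 8}.
    \neg ((\Diamond (\neg p \to p) \to s) \lor \Diamond s) fails at 4, so \Box \neg ((\Diamond (\neg p \to p) \to s) \lor \Diamond s) is false at 0.
      At 4: (\Diamond (\neg p \to p) \to s) \lor \Diamond s is true, so \neg ((\Diamond (\neg p \to p) \to s) \lor \Diamond s) is false.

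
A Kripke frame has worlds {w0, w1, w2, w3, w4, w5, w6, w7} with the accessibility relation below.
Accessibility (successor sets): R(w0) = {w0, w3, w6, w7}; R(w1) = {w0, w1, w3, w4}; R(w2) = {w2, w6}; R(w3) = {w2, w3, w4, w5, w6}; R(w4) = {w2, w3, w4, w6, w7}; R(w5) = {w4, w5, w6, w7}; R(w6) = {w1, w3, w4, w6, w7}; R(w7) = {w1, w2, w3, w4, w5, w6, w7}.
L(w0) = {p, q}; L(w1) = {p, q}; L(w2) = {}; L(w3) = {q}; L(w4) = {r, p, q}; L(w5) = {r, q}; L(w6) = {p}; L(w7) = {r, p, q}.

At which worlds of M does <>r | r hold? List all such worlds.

w0, w1, w3, w4, w5, w6, w7

Recall that <>ψ holds at a world iff ψ holds at some accessible world.
Let φ = <>r | r. Evaluate φ at each world:
  w0 (successors {w0, w3, w6, w7}): φ is true.
  w1 (successors {w0, w1, w3, w4}): φ is true.
  w2 (successors {w2, w6}): φ is false.
  w3 (successors {w2, w3, w4, w5, w6}): φ is true.
  w4 (successors {w2, w3, w4, w6, w7}): φ is true.
  w5 (successors {w4, w5, w6, w7}): φ is true.
  w6 (successors {w1, w3, w4, w6, w7}): φ is true.
  w7 (successors {w1, w2, w3, w4, w5, w6, w7}): φ is true.
For instance, at w0:
  At w0: <>r is true, r is false, so <>r | r is true.
    At w0: <>r requires r at some successor in {w0, w3, w6, w7}.
      r holds at w7, so <>r is true at w0.
Satisfying worlds: {w0, w1, w3, w4, w5, w6, w7}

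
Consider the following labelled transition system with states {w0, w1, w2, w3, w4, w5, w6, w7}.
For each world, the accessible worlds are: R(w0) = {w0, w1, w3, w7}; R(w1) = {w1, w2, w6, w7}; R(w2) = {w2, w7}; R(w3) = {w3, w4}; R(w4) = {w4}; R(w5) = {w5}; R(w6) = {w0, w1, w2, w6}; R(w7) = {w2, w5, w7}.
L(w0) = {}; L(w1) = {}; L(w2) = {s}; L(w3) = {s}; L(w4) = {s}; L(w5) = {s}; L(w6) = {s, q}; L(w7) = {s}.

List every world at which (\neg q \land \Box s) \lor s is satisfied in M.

w2, w3, w4, w5, w6, w7

Let φ = (\neg q \land \Box s) \lor s. Evaluate φ at each world:
  w0 (successors {w0, w1, w3, w7}): φ is false.
  w1 (successors {w1, w2, w6, w7}): φ is false.
  w2 (successors {w2, w7}): φ is true.
  w3 (successors {w3, w4}): φ is true.
  w4 (successors {w4}): φ is true.
  w5 (successors {w5}): φ is true.
  w6 (successors {w0, w1, w2, w6}): φ is true.
  w7 (successors {w2, w5, w7}): φ is true.
For instance, at w4:
  At w4: \neg q \land \Box s is true, s is true, so (\neg q \land \Box s) \lor s is true.
    At w4: \neg q is true, \Box s is true, so \neg q \land \Box s is true.
      At w4: \Box s requires s at every successor {w4}.
        At w4: s is true.
      So \Box s is true at w4.
Satisfying worlds: {w2, w3, w4, w5, w6, w7}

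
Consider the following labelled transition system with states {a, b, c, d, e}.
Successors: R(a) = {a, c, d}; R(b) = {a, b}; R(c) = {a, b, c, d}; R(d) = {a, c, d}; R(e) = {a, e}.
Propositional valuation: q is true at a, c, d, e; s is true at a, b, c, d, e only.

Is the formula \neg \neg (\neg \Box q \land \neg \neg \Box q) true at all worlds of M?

No

Let φ = \neg \neg (\neg \Box q \land \neg \neg \Box q). Evaluate φ at each world:
  a (successors {a, c, d}): φ is false.
  b (successors {a, b}): φ is false.
  c (successors {a, b, c, d}): φ is false.
  d (successors {a, c, d}): φ is false.
  e (successors {a, e}): φ is false.
Detail at a (counterexample):
  At a: \neg (\neg \Box q \land \neg \neg \Box q) is true, so \neg \neg (\neg \Box q \land \neg \neg \Box q) is false.
    At a: \neg \Box q \land \neg \neg \Box q is false, so \neg (\neg \Box q \land \neg \neg \Box q) is true.
      At a: \neg \Box q is false, \neg \neg \Box q is true, so \neg \Box q \land \neg \neg \Box q is false.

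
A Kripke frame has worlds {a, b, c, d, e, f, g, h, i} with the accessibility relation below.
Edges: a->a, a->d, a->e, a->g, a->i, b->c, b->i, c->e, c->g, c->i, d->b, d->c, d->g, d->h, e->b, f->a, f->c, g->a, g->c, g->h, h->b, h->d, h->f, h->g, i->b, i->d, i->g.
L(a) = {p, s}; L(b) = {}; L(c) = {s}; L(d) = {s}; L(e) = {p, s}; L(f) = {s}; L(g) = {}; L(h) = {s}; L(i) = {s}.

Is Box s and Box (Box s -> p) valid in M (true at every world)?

Let φ = Box s and Box (Box s -> p). Evaluate φ at each world:
  a (successors {a, d, e, g, i}): φ is false.
  b (successors {c, i}): φ is true.
  c (successors {e, g, i}): φ is false.
  d (successors {b, c, g, h}): φ is false.
  e (successors {b}): φ is false.
  f (successors {a, c}): φ is true.
  g (successors {a, c, h}): φ is true.
  h (successors {b, d, f, g}): φ is false.
  i (successors {b, d, g}): φ is false.
Detail at a (counterexample):
  At a: Box s is false, Box (Box s -> p) is false, so Box s and Box (Box s -> p) is false.
    At a: Box s requires s at every successor {a, d, e, g, i}.
      s fails at g, so Box s is false at a.
    At a: Box (Box s -> p) requires Box s -> p at every successor {a, d, e, g, i}.
      Box s -> p fails at g, so Box (Box s -> p) is false at a.

No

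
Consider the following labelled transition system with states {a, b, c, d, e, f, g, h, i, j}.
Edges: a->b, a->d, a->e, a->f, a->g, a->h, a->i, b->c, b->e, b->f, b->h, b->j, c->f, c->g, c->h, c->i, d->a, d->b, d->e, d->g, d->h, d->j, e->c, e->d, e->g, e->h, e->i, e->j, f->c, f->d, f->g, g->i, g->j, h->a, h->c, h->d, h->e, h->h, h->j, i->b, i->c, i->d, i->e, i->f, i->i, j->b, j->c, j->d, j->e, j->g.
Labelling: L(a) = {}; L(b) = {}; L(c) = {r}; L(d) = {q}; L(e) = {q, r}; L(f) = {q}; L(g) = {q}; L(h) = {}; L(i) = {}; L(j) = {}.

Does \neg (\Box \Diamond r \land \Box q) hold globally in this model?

Yes

Let φ = \neg (\Box \Diamond r \land \Box q). Evaluate φ at each world:
  a (successors {b, d, e, f, g, h, i}): φ is true.
  b (successors {c, e, f, h, j}): φ is true.
  c (successors {f, g, h, i}): φ is true.
  d (successors {a, b, e, g, h, j}): φ is true.
  e (successors {c, d, g, h, i, j}): φ is true.
  f (successors {c, d, g}): φ is true.
  g (successors {i, j}): φ is true.
  h (successors {a, c, d, e, h, j}): φ is true.
  i (successors {b, c, d, e, f, i}): φ is true.
  j (successors {b, c, d, e, g}): φ is true.
For instance, at d:
  At d: \Box \Diamond r \land \Box q is false, so \neg (\Box \Diamond r \land \Box q) is true.
    At d: \Box \Diamond r is false, \Box q is false, so \Box \Diamond r \land \Box q is false.
      At d: \Box \Diamond r requires \Diamond r at every successor {a, b, e, g, h, j}.
        \Diamond r fails at g, so \Box \Diamond r is false at d.
      At d: \Box q requires q at every successor {a, b, e, g, h, j}.
        q fails at a, so \Box q is false at d.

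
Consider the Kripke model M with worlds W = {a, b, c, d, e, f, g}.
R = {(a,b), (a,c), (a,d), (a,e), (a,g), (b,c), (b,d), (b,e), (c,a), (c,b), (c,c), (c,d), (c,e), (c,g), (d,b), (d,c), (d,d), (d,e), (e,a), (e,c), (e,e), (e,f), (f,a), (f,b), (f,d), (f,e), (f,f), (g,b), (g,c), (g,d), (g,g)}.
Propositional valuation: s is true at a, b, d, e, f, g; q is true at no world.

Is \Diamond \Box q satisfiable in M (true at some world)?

No

Let φ = \Diamond \Box q. Evaluate φ at each world:
  a (successors {b, c, d, e, g}): φ is false.
  b (successors {c, d, e}): φ is false.
  c (successors {a, b, c, d, e, g}): φ is false.
  d (successors {b, c, d, e}): φ is false.
  e (successors {a, c, e, f}): φ is false.
  f (successors {a, b, d, e, f}): φ is false.
  g (successors {b, c, d, g}): φ is false.
For instance, at g:
  At g: \Diamond \Box q requires \Box q at some successor in {b, c, d, g}.
    At b: \Box q is false.
    At c: \Box q is false.
    At d: \Box q is false.
    At g: \Box q is false.
  So \Diamond \Box q is false at g.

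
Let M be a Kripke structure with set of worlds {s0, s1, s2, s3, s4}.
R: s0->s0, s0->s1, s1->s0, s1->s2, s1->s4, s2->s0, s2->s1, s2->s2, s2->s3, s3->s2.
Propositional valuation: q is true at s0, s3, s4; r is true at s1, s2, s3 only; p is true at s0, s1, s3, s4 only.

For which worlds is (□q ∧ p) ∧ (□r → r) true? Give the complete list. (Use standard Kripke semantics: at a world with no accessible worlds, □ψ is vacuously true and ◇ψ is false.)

none

Let φ = (□q ∧ p) ∧ (□r → r). Evaluate φ at each world:
  s0 (successors {s0, s1}): φ is false.
  s1 (successors {s0, s2, s4}): φ is false.
  s2 (successors {s0, s1, s2, s3}): φ is false.
  s3 (successors {s2}): φ is false.
  s4 (successors ∅): φ is false.
For instance, at s0:
  At s0: □q ∧ p is false, □r → r is true, so (□q ∧ p) ∧ (□r → r) is false.
    At s0: □q is false, p is true, so □q ∧ p is false.
      At s0: □q requires q at every successor {s0, s1}.
        q fails at s1, so □q is false at s0.
    At s0: □r is false, r is false, so □r → r is true.
      At s0: □r requires r at every successor {s0, s1}.
        r fails at s0, so □r is false at s0.
Satisfying worlds: none.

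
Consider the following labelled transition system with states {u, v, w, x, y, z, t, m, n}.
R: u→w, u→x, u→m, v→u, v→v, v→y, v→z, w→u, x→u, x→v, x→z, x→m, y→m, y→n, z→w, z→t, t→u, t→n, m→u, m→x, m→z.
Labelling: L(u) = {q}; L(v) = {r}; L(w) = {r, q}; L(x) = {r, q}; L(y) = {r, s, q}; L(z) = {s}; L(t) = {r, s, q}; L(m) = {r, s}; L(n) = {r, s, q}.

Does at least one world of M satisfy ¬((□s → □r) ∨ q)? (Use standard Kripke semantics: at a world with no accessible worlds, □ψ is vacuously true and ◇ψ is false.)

Let φ = ¬((□s → □r) ∨ q). Evaluate φ at each world:
  u (successors {w, x, m}): φ is false.
  v (successors {u, v, y, z}): φ is false.
  w (successors {u}): φ is false.
  x (successors {u, v, z, m}): φ is false.
  y (successors {m, n}): φ is false.
  z (successors {w, t}): φ is false.
  t (successors {u, n}): φ is false.
  m (successors {u, x, z}): φ is false.
  n (successors ∅): φ is false.
For instance, at y:
  At y: (□s → □r) ∨ q is true, so ¬((□s → □r) ∨ q) is false.
    At y: □s → □r is true, q is true, so (□s → □r) ∨ q is true.
      At y: □s is true, □r is true, so □s → □r is true.

No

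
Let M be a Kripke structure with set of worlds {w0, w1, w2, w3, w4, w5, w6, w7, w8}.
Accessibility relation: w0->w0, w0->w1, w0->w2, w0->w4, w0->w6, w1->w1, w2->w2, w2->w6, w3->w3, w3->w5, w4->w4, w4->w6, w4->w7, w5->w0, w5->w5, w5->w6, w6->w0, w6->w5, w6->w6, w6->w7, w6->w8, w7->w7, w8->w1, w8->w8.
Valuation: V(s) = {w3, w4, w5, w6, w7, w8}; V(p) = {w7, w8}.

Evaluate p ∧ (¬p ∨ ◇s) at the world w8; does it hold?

Yes

At w8: p is true, ¬p ∨ ◇s is true, so p ∧ (¬p ∨ ◇s) is true.
  At w8: ¬p is false, ◇s is true, so ¬p ∨ ◇s is true.
    At w8: ◇s requires s at some successor in {w1, w8}.
      s holds at w8, so ◇s is true at w8.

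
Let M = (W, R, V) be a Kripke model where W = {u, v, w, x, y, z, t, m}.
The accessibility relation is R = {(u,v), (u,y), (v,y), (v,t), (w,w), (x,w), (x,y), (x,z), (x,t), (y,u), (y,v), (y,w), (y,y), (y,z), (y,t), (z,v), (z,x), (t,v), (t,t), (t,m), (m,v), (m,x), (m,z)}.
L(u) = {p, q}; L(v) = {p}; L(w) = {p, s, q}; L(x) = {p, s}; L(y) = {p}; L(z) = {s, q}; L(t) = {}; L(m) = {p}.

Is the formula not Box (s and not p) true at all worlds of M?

Yes

Let φ = not Box (s and not p). Evaluate φ at each world:
  u (successors {v, y}): φ is true.
  v (successors {y, t}): φ is true.
  w (successors {w}): φ is true.
  x (successors {w, y, z, t}): φ is true.
  y (successors {u, v, w, y, z, t}): φ is true.
  z (successors {v, x}): φ is true.
  t (successors {v, t, m}): φ is true.
  m (successors {v, x, z}): φ is true.
For instance, at y:
  At y: Box (s and not p) is false, so not Box (s and not p) is true.
    At y: Box (s and not p) requires s and not p at every successor {u, v, w, y, z, t}.
      s and not p fails at u, so Box (s and not p) is false at y.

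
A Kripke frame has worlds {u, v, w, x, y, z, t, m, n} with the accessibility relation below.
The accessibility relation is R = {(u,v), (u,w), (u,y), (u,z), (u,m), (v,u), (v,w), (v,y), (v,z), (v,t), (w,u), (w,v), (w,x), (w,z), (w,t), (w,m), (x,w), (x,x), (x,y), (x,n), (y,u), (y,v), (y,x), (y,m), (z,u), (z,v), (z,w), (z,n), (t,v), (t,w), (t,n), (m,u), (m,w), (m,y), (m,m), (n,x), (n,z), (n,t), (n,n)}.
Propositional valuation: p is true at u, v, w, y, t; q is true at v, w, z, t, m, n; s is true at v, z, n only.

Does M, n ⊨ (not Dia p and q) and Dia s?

At n: not Dia p and q is false, Dia s is true, so (not Dia p and q) and Dia s is false.
  At n: not Dia p is false, q is true, so not Dia p and q is false.
    At n: Dia p is true, so not Dia p is false.
      At n: Dia p requires p at some successor in {x, z, t, n}.
        p holds at t, so Dia p is true at n.
  At n: Dia s requires s at some successor in {x, z, t, n}.
    s holds at z, so Dia s is true at n.

No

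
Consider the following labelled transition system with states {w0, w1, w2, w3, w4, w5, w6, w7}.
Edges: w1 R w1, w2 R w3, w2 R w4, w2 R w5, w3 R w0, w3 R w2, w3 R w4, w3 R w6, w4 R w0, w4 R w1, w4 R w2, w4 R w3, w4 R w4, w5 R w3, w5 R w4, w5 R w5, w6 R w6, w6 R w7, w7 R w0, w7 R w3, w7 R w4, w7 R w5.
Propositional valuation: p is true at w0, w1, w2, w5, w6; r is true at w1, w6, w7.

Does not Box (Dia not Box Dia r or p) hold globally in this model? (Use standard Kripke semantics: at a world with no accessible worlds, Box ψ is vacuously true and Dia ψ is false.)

No

Let φ = not Box (Dia not Box Dia r or p). Evaluate φ at each world:
  w0 (successors ∅): φ is false.
  w1 (successors {w1}): φ is false.
  w2 (successors {w3, w4, w5}): φ is false.
  w3 (successors {w0, w2, w4, w6}): φ is false.
  w4 (successors {w0, w1, w2, w3, w4}): φ is false.
  w5 (successors {w3, w4, w5}): φ is false.
  w6 (successors {w6, w7}): φ is false.
  w7 (successors {w0, w3, w4, w5}): φ is false.
Detail at w0 (counterexample):
  At w0: Box (Dia not Box Dia r or p) is true, so not Box (Dia not Box Dia r or p) is false.
    At w0: no accessible worlds, so Box (Dia not Box Dia r or p) holds vacuously.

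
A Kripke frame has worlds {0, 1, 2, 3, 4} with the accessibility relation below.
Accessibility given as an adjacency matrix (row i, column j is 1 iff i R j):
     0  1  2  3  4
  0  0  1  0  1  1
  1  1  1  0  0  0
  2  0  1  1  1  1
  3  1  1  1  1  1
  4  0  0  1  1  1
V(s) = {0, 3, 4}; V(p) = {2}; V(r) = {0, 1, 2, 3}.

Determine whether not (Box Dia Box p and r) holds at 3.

At 3: Box Dia Box p and r is false, so not (Box Dia Box p and r) is true.
  At 3: Box Dia Box p is false, r is true, so Box Dia Box p and r is false.
    At 3: Box Dia Box p requires Dia Box p at every successor {0, 1, 2, 3, 4}.
      Dia Box p fails at 0, so Box Dia Box p is false at 3.

Yes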